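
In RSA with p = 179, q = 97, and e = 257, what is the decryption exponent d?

13697

φ(n) = (p−1)(q−1) = 178·96 = 17088.
Need d with 257·d ≡ 1 (mod 17088). Apply the extended Euclidean algorithm:
17088 = 66*257 + 126
257 = 2*126 + 5
126 = 25*5 + 1
5 = 5*1 + 0
Back-substitute:
1 = 126 − 25·5
1 = −25·257 + 51·126
1 = 51·17088 − 3391·257
So 257·(-3391) ≡ 1 (mod 17088), hence d ≡ -3391 ≡ 13697 (mod 17088).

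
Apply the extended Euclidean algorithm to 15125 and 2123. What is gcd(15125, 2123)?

11

Apply Euclid's algorithm to 15125 and 2123:
15125 = 7*2123 + 264
2123 = 8*264 + 11
264 = 24*11 + 0
gcd(15125, 2123) = 11.
Back-substituting:
11 = 2123 − 8·264
11 = −8·15125 + 57·2123
So 11 = (-8)·15125 + (57)·2123.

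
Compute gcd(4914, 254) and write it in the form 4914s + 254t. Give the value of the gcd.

Euclidean algorithm:
4914 = 19·254 + 88
254 = 2·88 + 78
88 = 1·78 + 10
78 = 7·10 + 8
10 = 1·8 + 2
8 = 4·2 + 0
gcd(4914, 254) = 2.
Back-substituting:
2 = 10 − 8
2 = −78 + 8·10
2 = 8·88 − 9·78
2 = −9·254 + 26·88
2 = 26·4914 − 503·254
So 2 = (26)·4914 + (-503)·254.

2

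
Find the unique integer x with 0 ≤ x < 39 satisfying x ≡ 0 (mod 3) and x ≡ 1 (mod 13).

Write x = 0 + 3·k. Then 3·k ≡ 1 − 0 ≡ 1 (mod 13).
Need 3⁻¹ mod 13. Extended Euclid on (13, 3):
13 = 4×3 + 1
3 = 3×1 + 0
Back-substitute:
1 = 13 − 4·3
3⁻¹ ≡ 9 (mod 13), so k ≡ 9·1 ≡ 9 (mod 13).
x = 0 + 3·9 = 27.

27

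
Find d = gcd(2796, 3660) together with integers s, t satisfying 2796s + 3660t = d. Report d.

12

Repeated division:
3660 = 1·2796 + 864
2796 = 3·864 + 204
864 = 4·204 + 48
204 = 4·48 + 12
48 = 4·12 + 0
gcd(2796, 3660) = 12.
Back-substituting:
12 = 204 − 4·48
12 = −4·864 + 17·204
12 = 17·2796 − 55·864
12 = −55·3660 + 72·2796
So 12 = (-55)·3660 + (72)·2796.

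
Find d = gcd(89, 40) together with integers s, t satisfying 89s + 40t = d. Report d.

Euclidean algorithm:
89 = 2*40 + 9
40 = 4*9 + 4
9 = 2*4 + 1
4 = 4*1 + 0
gcd(89, 40) = 1.
Express as a combination:
1 = 9 − 2·4
1 = −2·40 + 9·9
1 = 9·89 − 20·40
So 1 = (9)·89 + (-20)·40.

1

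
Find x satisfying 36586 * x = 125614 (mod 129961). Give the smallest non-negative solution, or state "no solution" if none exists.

First find gcd(36586, 129961):
129961 = 3×36586 + 20203
36586 = 1×20203 + 16383
20203 = 1×16383 + 3820
16383 = 4×3820 + 1103
3820 = 3×1103 + 511
1103 = 2×511 + 81
511 = 6×81 + 25
81 = 3×25 + 6
25 = 4×6 + 1
6 = 6×1 + 0
gcd = 1, so a unique solution mod 129961 exists.
Back-substitute for the Bézout coefficients:
1 = 25 − 4·6
1 = −4·81 + 13·25
1 = 13·511 − 82·81
1 = −82·1103 + 177·511
1 = 177·3820 − 613·1103
1 = −613·16383 + 2629·3820
1 = 2629·20203 − 3242·16383
1 = −3242·36586 + 5871·20203
1 = 5871·129961 − 20855·36586
So 36586·(-20855) ≡ 1 (mod 129961), giving 36586⁻¹ ≡ 109106.
x ≡ 36586⁻¹·125614 ≡ 109106·125614 ≡ 73868 (mod 129961).

73868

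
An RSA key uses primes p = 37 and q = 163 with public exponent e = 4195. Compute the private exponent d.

φ(n) = (p−1)(q−1) = 36·162 = 5832.
Need d with 4195·d ≡ 1 (mod 5832). Apply the extended Euclidean algorithm:
5832 = 1*4195 + 1637
4195 = 2*1637 + 921
1637 = 1*921 + 716
921 = 1*716 + 205
716 = 3*205 + 101
205 = 2*101 + 3
101 = 33*3 + 2
3 = 1*2 + 1
2 = 2*1 + 0
Back-substitute:
1 = 3 − 2
1 = −101 + 34·3
1 = 34·205 − 69·101
1 = −69·716 + 241·205
1 = 241·921 − 310·716
1 = −310·1637 + 551·921
1 = 551·4195 − 1412·1637
1 = −1412·5832 + 1963·4195
So 4195·1963 ≡ 1 (mod 5832), hence d = 1963.

1963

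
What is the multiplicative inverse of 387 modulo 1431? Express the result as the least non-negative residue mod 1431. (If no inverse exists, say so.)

Euclidean algorithm on 1431, 387:
1431 = 3×387 + 270
387 = 1×270 + 117
270 = 2×117 + 36
117 = 3×36 + 9
36 = 4×9 + 0
Since gcd = 9 > 1, 387 is not a unit mod 1431.

no inverse exists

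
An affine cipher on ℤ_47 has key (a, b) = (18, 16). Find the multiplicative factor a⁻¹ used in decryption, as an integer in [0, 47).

34

Extended Euclidean algorithm:
47 = 2×18 + 11
18 = 1×11 + 7
11 = 1×7 + 4
7 = 1×4 + 3
4 = 1×3 + 1
3 = 3×1 + 0
gcd = 1, so the inverse exists. Back-substitute:
1 = 4 − 3
1 = −7 + 2·4
1 = 2·11 − 3·7
1 = −3·18 + 5·11
1 = 5·47 − 13·18
So 18·(-13) ≡ 1 (mod 47), and -13 ≡ 34 (mod 47).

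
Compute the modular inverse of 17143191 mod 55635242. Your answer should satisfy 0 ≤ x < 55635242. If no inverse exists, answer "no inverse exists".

Euclidean algorithm on 55635242, 17143191:
55635242 = 3*17143191 + 4205669
17143191 = 4*4205669 + 320515
4205669 = 13*320515 + 38974
320515 = 8*38974 + 8723
38974 = 4*8723 + 4082
8723 = 2*4082 + 559
4082 = 7*559 + 169
559 = 3*169 + 52
169 = 3*52 + 13
52 = 4*13 + 0
The gcd is 13, not 1, hence no inverse exists.

no inverse exists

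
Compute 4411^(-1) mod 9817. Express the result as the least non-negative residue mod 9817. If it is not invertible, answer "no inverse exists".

5831

gcd(9817, 4411) by repeated division:
9817 = 2×4411 + 995
4411 = 4×995 + 431
995 = 2×431 + 133
431 = 3×133 + 32
133 = 4×32 + 5
32 = 6×5 + 2
5 = 2×2 + 1
2 = 2×1 + 0
Since gcd(4411, 9817) = 1, back-substitute to write 1 as a combination:
1 = 5 − 2·2
1 = −2·32 + 13·5
1 = 13·133 − 54·32
1 = −54·431 + 175·133
1 = 175·995 − 404·431
1 = −404·4411 + 1791·995
1 = 1791·9817 − 3986·4411
Hence 4411⁻¹ ≡ -3986 ≡ 5831 (mod 9817).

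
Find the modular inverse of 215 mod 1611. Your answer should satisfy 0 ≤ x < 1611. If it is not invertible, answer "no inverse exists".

Apply the Euclidean algorithm to 1611 and 215:
1611 = 7·215 + 106
215 = 2·106 + 3
106 = 35·3 + 1
3 = 3·1 + 0
gcd = 1, so the inverse exists. Back-substitute:
1 = 106 − 35·3
1 = −35·215 + 71·106
1 = 71·1611 − 532·215
So 215·(-532) ≡ 1 (mod 1611), and -532 ≡ 1079 (mod 1611).

1079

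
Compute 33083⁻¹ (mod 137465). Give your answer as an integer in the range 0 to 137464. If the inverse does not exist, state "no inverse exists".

Extended Euclidean algorithm:
137465 = 4*33083 + 5133
33083 = 6*5133 + 2285
5133 = 2*2285 + 563
2285 = 4*563 + 33
563 = 17*33 + 2
33 = 16*2 + 1
2 = 2*1 + 0
gcd = 1, so the inverse exists. Back-substitute:
1 = 33 − 16·2
1 = −16·563 + 273·33
1 = 273·2285 − 1108·563
1 = −1108·5133 + 2489·2285
1 = 2489·33083 − 16042·5133
1 = −16042·137465 + 66657·33083
So 33083·66657 ≡ 1 (mod 137465).

66657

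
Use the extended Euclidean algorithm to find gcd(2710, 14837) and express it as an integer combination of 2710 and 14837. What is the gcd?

1

Apply Euclid's algorithm to 14837 and 2710:
14837 = 5×2710 + 1287
2710 = 2×1287 + 136
1287 = 9×136 + 63
136 = 2×63 + 10
63 = 6×10 + 3
10 = 3×3 + 1
3 = 3×1 + 0
gcd(2710, 14837) = 1.
Express as a combination:
1 = 10 − 3·3
1 = −3·63 + 19·10
1 = 19·136 − 41·63
1 = −41·1287 + 388·136
1 = 388·2710 − 817·1287
1 = −817·14837 + 4473·2710
So 1 = (-817)·14837 + (4473)·2710.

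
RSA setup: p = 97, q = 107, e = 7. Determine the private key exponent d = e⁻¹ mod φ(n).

5815

φ(n) = (p−1)(q−1) = 96·106 = 10176.
Need d with 7·d ≡ 1 (mod 10176). Apply the extended Euclidean algorithm:
10176 = 1453×7 + 5
7 = 1×5 + 2
5 = 2×2 + 1
2 = 2×1 + 0
Back-substitute:
1 = 5 − 2·2
1 = −2·7 + 3·5
1 = 3·10176 − 4361·7
So 7·(-4361) ≡ 1 (mod 10176), hence d ≡ -4361 ≡ 5815 (mod 10176).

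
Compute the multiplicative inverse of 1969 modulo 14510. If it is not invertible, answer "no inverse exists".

gcd(14510, 1969) by repeated division:
14510 = 7×1969 + 727
1969 = 2×727 + 515
727 = 1×515 + 212
515 = 2×212 + 91
212 = 2×91 + 30
91 = 3×30 + 1
30 = 30×1 + 0
The gcd is 1. Working backward:
1 = 91 − 3·30
1 = −3·212 + 7·91
1 = 7·515 − 17·212
1 = −17·727 + 24·515
1 = 24·1969 − 65·727
1 = −65·14510 + 479·1969
So 1969·479 ≡ 1 (mod 14510).

479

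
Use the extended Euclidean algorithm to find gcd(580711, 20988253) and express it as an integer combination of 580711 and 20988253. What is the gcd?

Euclidean algorithm:
20988253 = 36*580711 + 82657
580711 = 7*82657 + 2112
82657 = 39*2112 + 289
2112 = 7*289 + 89
289 = 3*89 + 22
89 = 4*22 + 1
22 = 22*1 + 0
gcd(580711, 20988253) = 1.
Express as a combination:
1 = 89 − 4·22
1 = −4·289 + 13·89
1 = 13·2112 − 95·289
1 = −95·82657 + 3718·2112
1 = 3718·580711 − 26121·82657
1 = −26121·20988253 + 944074·580711
So 1 = (-26121)·20988253 + (944074)·580711.

1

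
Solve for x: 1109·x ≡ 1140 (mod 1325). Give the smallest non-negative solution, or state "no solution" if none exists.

First find gcd(1109, 1325):
1325 = 1*1109 + 216
1109 = 5*216 + 29
216 = 7*29 + 13
29 = 2*13 + 3
13 = 4*3 + 1
3 = 3*1 + 0
gcd = 1, so a unique solution mod 1325 exists.
Back-substitute for the Bézout coefficients:
1 = 13 − 4·3
1 = −4·29 + 9·13
1 = 9·216 − 67·29
1 = −67·1109 + 344·216
1 = 344·1325 − 411·1109
So 1109·(-411) ≡ 1 (mod 1325), giving 1109⁻¹ ≡ 914.
x ≡ 1109⁻¹·1140 ≡ 914·1140 ≡ 510 (mod 1325).

510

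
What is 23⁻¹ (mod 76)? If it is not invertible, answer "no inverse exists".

Extended Euclidean algorithm:
76 = 3*23 + 7
23 = 3*7 + 2
7 = 3*2 + 1
2 = 2*1 + 0
Since gcd(23, 76) = 1, back-substitute to write 1 as a combination:
1 = 7 − 3·2
1 = −3·23 + 10·7
1 = 10·76 − 33·23
So 23·(-33) ≡ 1 (mod 76), and -33 ≡ 43 (mod 76).

43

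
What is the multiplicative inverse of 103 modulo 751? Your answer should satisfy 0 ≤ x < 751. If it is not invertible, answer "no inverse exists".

175

Run Euclid on (751, 103):
751 = 7·103 + 30
103 = 3·30 + 13
30 = 2·13 + 4
13 = 3·4 + 1
4 = 4·1 + 0
The gcd is 1. Working backward:
1 = 13 − 3·4
1 = −3·30 + 7·13
1 = 7·103 − 24·30
1 = −24·751 + 175·103
So 103·175 ≡ 1 (mod 751).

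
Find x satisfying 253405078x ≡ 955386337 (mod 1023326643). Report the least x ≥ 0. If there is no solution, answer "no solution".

First find gcd(253405078, 1023326643):
1023326643 = 4×253405078 + 9706331
253405078 = 26×9706331 + 1040472
9706331 = 9×1040472 + 342083
1040472 = 3×342083 + 14223
342083 = 24×14223 + 731
14223 = 19×731 + 334
731 = 2×334 + 63
334 = 5×63 + 19
63 = 3×19 + 6
19 = 3×6 + 1
6 = 6×1 + 0
gcd = 1, so a unique solution mod 1023326643 exists.
Back-substitute for the Bézout coefficients:
1 = 19 − 3·6
1 = −3·63 + 10·19
1 = 10·334 − 53·63
1 = −53·731 + 116·334
1 = 116·14223 − 2257·731
1 = −2257·342083 + 54284·14223
1 = 54284·1040472 − 165109·342083
1 = −165109·9706331 + 1540265·1040472
1 = 1540265·253405078 − 40211999·9706331
1 = −40211999·1023326643 + 162388261·253405078
So 253405078·(162388261) ≡ 1 (mod 1023326643), giving 253405078⁻¹ ≡ 162388261.
x ≡ 253405078⁻¹·955386337 ≡ 162388261·955386337 ≡ 503569951 (mod 1023326643).

503569951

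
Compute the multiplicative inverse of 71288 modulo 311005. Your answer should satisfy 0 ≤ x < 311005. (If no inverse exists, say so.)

Extended Euclidean algorithm:
311005 = 4*71288 + 25853
71288 = 2*25853 + 19582
25853 = 1*19582 + 6271
19582 = 3*6271 + 769
6271 = 8*769 + 119
769 = 6*119 + 55
119 = 2*55 + 9
55 = 6*9 + 1
9 = 9*1 + 0
gcd = 1, so the inverse exists. Back-substitute:
1 = 55 − 6·9
1 = −6·119 + 13·55
1 = 13·769 − 84·119
1 = −84·6271 + 685·769
1 = 685·19582 − 2139·6271
1 = −2139·25853 + 2824·19582
1 = 2824·71288 − 7787·25853
1 = −7787·311005 + 33972·71288
So 71288·33972 ≡ 1 (mod 311005).

33972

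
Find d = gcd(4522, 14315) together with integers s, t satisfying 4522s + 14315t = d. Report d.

7

Apply Euclid's algorithm to 14315 and 4522:
14315 = 3*4522 + 749
4522 = 6*749 + 28
749 = 26*28 + 21
28 = 1*21 + 7
21 = 3*7 + 0
gcd(4522, 14315) = 7.
Express as a combination:
7 = 28 − 21
7 = −749 + 27·28
7 = 27·4522 − 163·749
7 = −163·14315 + 516·4522
So 7 = (-163)·14315 + (516)·4522.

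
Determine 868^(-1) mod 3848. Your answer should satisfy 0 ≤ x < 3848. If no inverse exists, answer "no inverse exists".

no inverse exists

Compute gcd(868, 3848):
3848 = 4×868 + 376
868 = 2×376 + 116
376 = 3×116 + 28
116 = 4×28 + 4
28 = 7×4 + 0
gcd(868, 3848) = 4 ≠ 1, so 868 has no multiplicative inverse modulo 3848.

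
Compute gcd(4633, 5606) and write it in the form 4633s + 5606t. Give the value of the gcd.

Euclidean algorithm:
5606 = 1·4633 + 973
4633 = 4·973 + 741
973 = 1·741 + 232
741 = 3·232 + 45
232 = 5·45 + 7
45 = 6·7 + 3
7 = 2·3 + 1
3 = 3·1 + 0
gcd(4633, 5606) = 1.
Express as a combination:
1 = 7 − 2·3
1 = −2·45 + 13·7
1 = 13·232 − 67·45
1 = −67·741 + 214·232
1 = 214·973 − 281·741
1 = −281·4633 + 1338·973
1 = 1338·5606 − 1619·4633
So 1 = (1338)·5606 + (-1619)·4633.

1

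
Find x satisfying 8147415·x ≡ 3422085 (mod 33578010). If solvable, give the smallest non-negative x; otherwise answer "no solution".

587699

First find gcd(8147415, 33578010):
33578010 = 4·8147415 + 988350
8147415 = 8·988350 + 240615
988350 = 4·240615 + 25890
240615 = 9·25890 + 7605
25890 = 3·7605 + 3075
7605 = 2·3075 + 1455
3075 = 2·1455 + 165
1455 = 8·165 + 135
165 = 1·135 + 30
135 = 4·30 + 15
30 = 2·15 + 0
gcd = 15 and 15 | 3422085, so solutions exist. Divide through by 15: 543161x ≡ 228139 (mod 2238534).
Now find 543161⁻¹ mod 2238534:
2238534 = 4·543161 + 65890
543161 = 8·65890 + 16041
65890 = 4·16041 + 1726
16041 = 9·1726 + 507
1726 = 3·507 + 205
507 = 2·205 + 97
205 = 2·97 + 11
97 = 8·11 + 9
11 = 1·9 + 2
9 = 4·2 + 1
2 = 2·1 + 0
Back-substitute:
1 = 9 − 4·2
1 = −4·11 + 5·9
1 = 5·97 − 44·11
1 = −44·205 + 93·97
1 = 93·507 − 230·205
1 = −230·1726 + 783·507
1 = 783·16041 − 7277·1726
1 = −7277·65890 + 29891·16041
1 = 29891·543161 − 246405·65890
1 = −246405·2238534 + 1015511·543161
So 543161⁻¹ ≡ 1015511 (mod 2238534).
Then x ≡ 1015511·228139 ≡ 587699 (mod 2238534); the smallest non-negative solution is x = 587699.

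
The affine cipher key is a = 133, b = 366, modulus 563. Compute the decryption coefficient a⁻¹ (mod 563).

127

Apply the Euclidean algorithm to 563 and 133:
563 = 4×133 + 31
133 = 4×31 + 9
31 = 3×9 + 4
9 = 2×4 + 1
4 = 4×1 + 0
Since gcd(133, 563) = 1, back-substitute to write 1 as a combination:
1 = 9 − 2·4
1 = −2·31 + 7·9
1 = 7·133 − 30·31
1 = −30·563 + 127·133
So 133·127 ≡ 1 (mod 563).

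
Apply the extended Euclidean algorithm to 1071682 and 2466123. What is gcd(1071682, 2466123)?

Apply Euclid's algorithm to 2466123 and 1071682:
2466123 = 2×1071682 + 322759
1071682 = 3×322759 + 103405
322759 = 3×103405 + 12544
103405 = 8×12544 + 3053
12544 = 4×3053 + 332
3053 = 9×332 + 65
332 = 5×65 + 7
65 = 9×7 + 2
7 = 3×2 + 1
2 = 2×1 + 0
gcd(1071682, 2466123) = 1.
Working backward:
1 = 7 − 3·2
1 = −3·65 + 28·7
1 = 28·332 − 143·65
1 = −143·3053 + 1315·332
1 = 1315·12544 − 5403·3053
1 = −5403·103405 + 44539·12544
1 = 44539·322759 − 139020·103405
1 = −139020·1071682 + 461599·322759
1 = 461599·2466123 − 1062218·1071682
So 1 = (461599)·2466123 + (-1062218)·1071682.

1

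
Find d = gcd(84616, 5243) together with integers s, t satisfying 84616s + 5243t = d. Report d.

Euclidean algorithm:
84616 = 16×5243 + 728
5243 = 7×728 + 147
728 = 4×147 + 140
147 = 1×140 + 7
140 = 20×7 + 0
gcd(84616, 5243) = 7.
Working backward:
7 = 147 − 140
7 = −728 + 5·147
7 = 5·5243 − 36·728
7 = −36·84616 + 581·5243
So 7 = (-36)·84616 + (581)·5243.

7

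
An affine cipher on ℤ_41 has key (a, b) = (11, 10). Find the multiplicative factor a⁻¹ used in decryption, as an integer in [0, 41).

15

Extended Euclidean algorithm:
41 = 3·11 + 8
11 = 1·8 + 3
8 = 2·3 + 2
3 = 1·2 + 1
2 = 2·1 + 0
The gcd is 1. Working backward:
1 = 3 − 2
1 = −8 + 3·3
1 = 3·11 − 4·8
1 = −4·41 + 15·11
So 11·15 ≡ 1 (mod 41).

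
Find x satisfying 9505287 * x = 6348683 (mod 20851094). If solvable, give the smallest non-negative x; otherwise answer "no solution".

First find gcd(9505287, 20851094):
20851094 = 2×9505287 + 1840520
9505287 = 5×1840520 + 302687
1840520 = 6×302687 + 24398
302687 = 12×24398 + 9911
24398 = 2×9911 + 4576
9911 = 2×4576 + 759
4576 = 6×759 + 22
759 = 34×22 + 11
22 = 2×11 + 0
gcd = 11 and 11 | 6348683, so solutions exist. Divide through by 11: 864117x ≡ 577153 (mod 1895554).
Now find 864117⁻¹ mod 1895554:
1895554 = 2·864117 + 167320
864117 = 5·167320 + 27517
167320 = 6·27517 + 2218
27517 = 12·2218 + 901
2218 = 2·901 + 416
901 = 2·416 + 69
416 = 6·69 + 2
69 = 34·2 + 1
2 = 2·1 + 0
Back-substitute:
1 = 69 − 34·2
1 = −34·416 + 205·69
1 = 205·901 − 444·416
1 = −444·2218 + 1093·901
1 = 1093·27517 − 13560·2218
1 = −13560·167320 + 82453·27517
1 = 82453·864117 − 425825·167320
1 = −425825·1895554 + 934103·864117
So 864117⁻¹ ≡ 934103 (mod 1895554).
Then x ≡ 934103·577153 ≡ 148957 (mod 1895554); the smallest non-negative solution is x = 148957.

148957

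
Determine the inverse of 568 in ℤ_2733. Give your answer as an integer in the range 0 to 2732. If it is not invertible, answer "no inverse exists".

Extended Euclidean algorithm:
2733 = 4·568 + 461
568 = 1·461 + 107
461 = 4·107 + 33
107 = 3·33 + 8
33 = 4·8 + 1
8 = 8·1 + 0
gcd = 1, so the inverse exists. Back-substitute:
1 = 33 − 4·8
1 = −4·107 + 13·33
1 = 13·461 − 56·107
1 = −56·568 + 69·461
1 = 69·2733 − 332·568
Thus 568·(-332) ≡ 1 (mod 2733); reducing, -332 mod 2733 = 2401.

2401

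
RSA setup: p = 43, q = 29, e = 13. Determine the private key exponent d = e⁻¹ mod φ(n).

181

φ(n) = (p−1)(q−1) = 42·28 = 1176.
Need d with 13·d ≡ 1 (mod 1176). Apply the extended Euclidean algorithm:
1176 = 90·13 + 6
13 = 2·6 + 1
6 = 6·1 + 0
Back-substitute:
1 = 13 − 2·6
1 = −2·1176 + 181·13
So 13·181 ≡ 1 (mod 1176), hence d = 181.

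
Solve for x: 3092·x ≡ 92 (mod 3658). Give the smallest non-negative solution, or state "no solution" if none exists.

First find gcd(3092, 3658):
3658 = 1*3092 + 566
3092 = 5*566 + 262
566 = 2*262 + 42
262 = 6*42 + 10
42 = 4*10 + 2
10 = 5*2 + 0
gcd = 2 and 2 | 92, so solutions exist. Divide through by 2: 1546x ≡ 46 (mod 1829).
Now find 1546⁻¹ mod 1829:
1829 = 1*1546 + 283
1546 = 5*283 + 131
283 = 2*131 + 21
131 = 6*21 + 5
21 = 4*5 + 1
5 = 5*1 + 0
Back-substitute:
1 = 21 − 4·5
1 = −4·131 + 25·21
1 = 25·283 − 54·131
1 = −54·1546 + 295·283
1 = 295·1829 − 349·1546
So 1546·(-349) ≡ 1 (mod 1829), i.e. 1546⁻¹ ≡ 1480.
Then x ≡ 1480·46 ≡ 407 (mod 1829); the smallest non-negative solution is x = 407.

407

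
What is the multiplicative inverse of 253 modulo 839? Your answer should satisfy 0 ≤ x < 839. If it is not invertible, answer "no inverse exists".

388

Run Euclid on (839, 253):
839 = 3×253 + 80
253 = 3×80 + 13
80 = 6×13 + 2
13 = 6×2 + 1
2 = 2×1 + 0
gcd = 1, so the inverse exists. Back-substitute:
1 = 13 − 6·2
1 = −6·80 + 37·13
1 = 37·253 − 117·80
1 = −117·839 + 388·253
So 253·388 ≡ 1 (mod 839).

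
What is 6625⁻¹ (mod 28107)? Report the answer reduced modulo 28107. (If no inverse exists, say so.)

Run Euclid on (28107, 6625):
28107 = 4*6625 + 1607
6625 = 4*1607 + 197
1607 = 8*197 + 31
197 = 6*31 + 11
31 = 2*11 + 9
11 = 1*9 + 2
9 = 4*2 + 1
2 = 2*1 + 0
The gcd is 1. Working backward:
1 = 9 − 4·2
1 = −4·11 + 5·9
1 = 5·31 − 14·11
1 = −14·197 + 89·31
1 = 89·1607 − 726·197
1 = −726·6625 + 2993·1607
1 = 2993·28107 − 12698·6625
So 6625·(-12698) ≡ 1 (mod 28107), and -12698 ≡ 15409 (mod 28107).

15409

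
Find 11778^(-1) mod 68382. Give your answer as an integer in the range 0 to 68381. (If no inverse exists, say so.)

Compute gcd(11778, 68382):
68382 = 5×11778 + 9492
11778 = 1×9492 + 2286
9492 = 4×2286 + 348
2286 = 6×348 + 198
348 = 1×198 + 150
198 = 1×150 + 48
150 = 3×48 + 6
48 = 8×6 + 0
Since gcd = 6 > 1, 11778 is not a unit mod 68382.

no inverse exists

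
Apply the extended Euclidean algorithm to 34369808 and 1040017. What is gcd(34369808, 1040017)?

11

Repeated division:
34369808 = 33×1040017 + 49247
1040017 = 21×49247 + 5830
49247 = 8×5830 + 2607
5830 = 2×2607 + 616
2607 = 4×616 + 143
616 = 4×143 + 44
143 = 3×44 + 11
44 = 4×11 + 0
gcd(34369808, 1040017) = 11.
Working backward:
11 = 143 − 3·44
11 = −3·616 + 13·143
11 = 13·2607 − 55·616
11 = −55·5830 + 123·2607
11 = 123·49247 − 1039·5830
11 = −1039·1040017 + 21942·49247
11 = 21942·34369808 − 725125·1040017
So 11 = (21942)·34369808 + (-725125)·1040017.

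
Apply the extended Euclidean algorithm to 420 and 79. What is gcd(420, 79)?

Repeated division:
420 = 5×79 + 25
79 = 3×25 + 4
25 = 6×4 + 1
4 = 4×1 + 0
gcd(420, 79) = 1.
Back-substituting:
1 = 25 − 6·4
1 = −6·79 + 19·25
1 = 19·420 − 101·79
So 1 = (19)·420 + (-101)·79.

1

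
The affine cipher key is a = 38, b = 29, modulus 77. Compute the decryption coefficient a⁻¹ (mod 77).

75

Apply the Euclidean algorithm to 77 and 38:
77 = 2·38 + 1
38 = 38·1 + 0
gcd = 1, so the inverse exists. Back-substitute:
1 = 77 − 2·38
Thus 38·(-2) ≡ 1 (mod 77); reducing, -2 mod 77 = 75.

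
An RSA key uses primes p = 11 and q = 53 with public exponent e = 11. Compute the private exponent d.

φ(n) = (p−1)(q−1) = 10·52 = 520.
Need d with 11·d ≡ 1 (mod 520). Apply the extended Euclidean algorithm:
520 = 47×11 + 3
11 = 3×3 + 2
3 = 1×2 + 1
2 = 2×1 + 0
Back-substitute:
1 = 3 − 2
1 = −11 + 4·3
1 = 4·520 − 189·11
So 11·(-189) ≡ 1 (mod 520), hence d ≡ -189 ≡ 331 (mod 520).

331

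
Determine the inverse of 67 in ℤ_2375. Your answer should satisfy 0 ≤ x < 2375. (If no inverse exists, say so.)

Extended Euclidean algorithm:
2375 = 35·67 + 30
67 = 2·30 + 7
30 = 4·7 + 2
7 = 3·2 + 1
2 = 2·1 + 0
gcd = 1, so the inverse exists. Back-substitute:
1 = 7 − 3·2
1 = −3·30 + 13·7
1 = 13·67 − 29·30
1 = −29·2375 + 1028·67
So 67·1028 ≡ 1 (mod 2375).

1028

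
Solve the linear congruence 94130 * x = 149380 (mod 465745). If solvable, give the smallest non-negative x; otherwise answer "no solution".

45255

First find gcd(94130, 465745):
465745 = 4*94130 + 89225
94130 = 1*89225 + 4905
89225 = 18*4905 + 935
4905 = 5*935 + 230
935 = 4*230 + 15
230 = 15*15 + 5
15 = 3*5 + 0
gcd = 5 and 5 | 149380, so solutions exist. Divide through by 5: 18826x ≡ 29876 (mod 93149).
Now find 18826⁻¹ mod 93149:
93149 = 4·18826 + 17845
18826 = 1·17845 + 981
17845 = 18·981 + 187
981 = 5·187 + 46
187 = 4·46 + 3
46 = 15·3 + 1
3 = 3·1 + 0
Back-substitute:
1 = 46 − 15·3
1 = −15·187 + 61·46
1 = 61·981 − 320·187
1 = −320·17845 + 5821·981
1 = 5821·18826 − 6141·17845
1 = −6141·93149 + 30385·18826
So 18826⁻¹ ≡ 30385 (mod 93149).
Then x ≡ 30385·29876 ≡ 45255 (mod 93149); the smallest non-negative solution is x = 45255.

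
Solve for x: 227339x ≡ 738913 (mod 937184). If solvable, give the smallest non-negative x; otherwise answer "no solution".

763267

First find gcd(227339, 937184):
937184 = 4*227339 + 27828
227339 = 8*27828 + 4715
27828 = 5*4715 + 4253
4715 = 1*4253 + 462
4253 = 9*462 + 95
462 = 4*95 + 82
95 = 1*82 + 13
82 = 6*13 + 4
13 = 3*4 + 1
4 = 4*1 + 0
gcd = 1, so a unique solution mod 937184 exists.
Back-substitute for the Bézout coefficients:
1 = 13 − 3·4
1 = −3·82 + 19·13
1 = 19·95 − 22·82
1 = −22·462 + 107·95
1 = 107·4253 − 985·462
1 = −985·4715 + 1092·4253
1 = 1092·27828 − 6445·4715
1 = −6445·227339 + 52652·27828
1 = 52652·937184 − 217053·227339
So 227339·(-217053) ≡ 1 (mod 937184), giving 227339⁻¹ ≡ 720131.
x ≡ 227339⁻¹·738913 ≡ 720131·738913 ≡ 763267 (mod 937184).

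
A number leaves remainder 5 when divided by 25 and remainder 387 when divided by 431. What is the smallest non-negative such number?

1680

Write x = 5 + 25·k. Then 25·k ≡ 387 − 5 ≡ 382 (mod 431).
Need 25⁻¹ mod 431. Extended Euclid on (431, 25):
431 = 17×25 + 6
25 = 4×6 + 1
6 = 6×1 + 0
Back-substitute:
1 = 25 − 4·6
1 = −4·431 + 69·25
25⁻¹ ≡ 69 (mod 431), so k ≡ 69·382 ≡ 67 (mod 431).
x = 5 + 25·67 = 1680.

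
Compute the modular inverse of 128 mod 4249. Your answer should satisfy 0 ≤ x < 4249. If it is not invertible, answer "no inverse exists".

Apply the Euclidean algorithm to 4249 and 128:
4249 = 33*128 + 25
128 = 5*25 + 3
25 = 8*3 + 1
3 = 3*1 + 0
gcd = 1, so the inverse exists. Back-substitute:
1 = 25 − 8·3
1 = −8·128 + 41·25
1 = 41·4249 − 1361·128
Hence 128⁻¹ ≡ -1361 ≡ 2888 (mod 4249).

2888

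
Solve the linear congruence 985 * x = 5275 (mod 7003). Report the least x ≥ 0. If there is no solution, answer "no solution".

First find gcd(985, 7003):
7003 = 7*985 + 108
985 = 9*108 + 13
108 = 8*13 + 4
13 = 3*4 + 1
4 = 4*1 + 0
gcd = 1, so a unique solution mod 7003 exists.
Back-substitute for the Bézout coefficients:
1 = 13 − 3·4
1 = −3·108 + 25·13
1 = 25·985 − 228·108
1 = −228·7003 + 1621·985
So 985·(1621) ≡ 1 (mod 7003), giving 985⁻¹ ≡ 1621.
x ≡ 985⁻¹·5275 ≡ 1621·5275 ≡ 112 (mod 7003).

112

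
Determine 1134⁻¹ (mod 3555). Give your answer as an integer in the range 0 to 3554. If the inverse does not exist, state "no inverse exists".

Compute gcd(1134, 3555):
3555 = 3×1134 + 153
1134 = 7×153 + 63
153 = 2×63 + 27
63 = 2×27 + 9
27 = 3×9 + 0
Since gcd = 9 > 1, 1134 is not a unit mod 3555.

no inverse exists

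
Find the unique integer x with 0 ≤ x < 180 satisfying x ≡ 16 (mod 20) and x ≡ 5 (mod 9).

176

Write x = 16 + 20·k. Then 20·k ≡ 5 − 16 ≡ 7 (mod 9).
Need 20⁻¹ mod 9. Extended Euclid on (9, 2):
9 = 4·2 + 1
2 = 2·1 + 0
Back-substitute:
1 = 9 − 4·2
20⁻¹ ≡ 5 (mod 9), so k ≡ 5·7 ≡ 8 (mod 9).
x = 16 + 20·8 = 176.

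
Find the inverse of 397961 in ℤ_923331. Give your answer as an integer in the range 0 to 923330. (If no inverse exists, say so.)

Extended Euclidean algorithm:
923331 = 2×397961 + 127409
397961 = 3×127409 + 15734
127409 = 8×15734 + 1537
15734 = 10×1537 + 364
1537 = 4×364 + 81
364 = 4×81 + 40
81 = 2×40 + 1
40 = 40×1 + 0
gcd = 1, so the inverse exists. Back-substitute:
1 = 81 − 2·40
1 = −2·364 + 9·81
1 = 9·1537 − 38·364
1 = −38·15734 + 389·1537
1 = 389·127409 − 3150·15734
1 = −3150·397961 + 9839·127409
1 = 9839·923331 − 22828·397961
Thus 397961·(-22828) ≡ 1 (mod 923331); reducing, -22828 mod 923331 = 900503.

900503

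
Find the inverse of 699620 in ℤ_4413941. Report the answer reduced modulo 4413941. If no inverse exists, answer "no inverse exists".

3371805

Run Euclid on (4413941, 699620):
4413941 = 6×699620 + 216221
699620 = 3×216221 + 50957
216221 = 4×50957 + 12393
50957 = 4×12393 + 1385
12393 = 8×1385 + 1313
1385 = 1×1313 + 72
1313 = 18×72 + 17
72 = 4×17 + 4
17 = 4×4 + 1
4 = 4×1 + 0
The gcd is 1. Working backward:
1 = 17 − 4·4
1 = −4·72 + 17·17
1 = 17·1313 − 310·72
1 = −310·1385 + 327·1313
1 = 327·12393 − 2926·1385
1 = −2926·50957 + 12031·12393
1 = 12031·216221 − 51050·50957
1 = −51050·699620 + 165181·216221
1 = 165181·4413941 − 1042136·699620
Thus 699620·(-1042136) ≡ 1 (mod 4413941); reducing, -1042136 mod 4413941 = 3371805.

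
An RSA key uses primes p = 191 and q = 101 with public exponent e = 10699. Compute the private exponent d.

φ(n) = (p−1)(q−1) = 190·100 = 19000.
Need d with 10699·d ≡ 1 (mod 19000). Apply the extended Euclidean algorithm:
19000 = 1*10699 + 8301
10699 = 1*8301 + 2398
8301 = 3*2398 + 1107
2398 = 2*1107 + 184
1107 = 6*184 + 3
184 = 61*3 + 1
3 = 3*1 + 0
Back-substitute:
1 = 184 − 61·3
1 = −61·1107 + 367·184
1 = 367·2398 − 795·1107
1 = −795·8301 + 2752·2398
1 = 2752·10699 − 3547·8301
1 = −3547·19000 + 6299·10699
So 10699·6299 ≡ 1 (mod 19000), hence d = 6299.

6299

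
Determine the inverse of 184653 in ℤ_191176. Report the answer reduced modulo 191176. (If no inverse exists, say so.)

gcd(191176, 184653) by repeated division:
191176 = 1×184653 + 6523
184653 = 28×6523 + 2009
6523 = 3×2009 + 496
2009 = 4×496 + 25
496 = 19×25 + 21
25 = 1×21 + 4
21 = 5×4 + 1
4 = 4×1 + 0
gcd = 1, so the inverse exists. Back-substitute:
1 = 21 − 5·4
1 = −5·25 + 6·21
1 = 6·496 − 119·25
1 = −119·2009 + 482·496
1 = 482·6523 − 1565·2009
1 = −1565·184653 + 44302·6523
1 = 44302·191176 − 45867·184653
Thus 184653·(-45867) ≡ 1 (mod 191176); reducing, -45867 mod 191176 = 145309.

145309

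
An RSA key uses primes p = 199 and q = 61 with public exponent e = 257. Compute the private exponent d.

φ(n) = (p−1)(q−1) = 198·60 = 11880.
Need d with 257·d ≡ 1 (mod 11880). Apply the extended Euclidean algorithm:
11880 = 46×257 + 58
257 = 4×58 + 25
58 = 2×25 + 8
25 = 3×8 + 1
8 = 8×1 + 0
Back-substitute:
1 = 25 − 3·8
1 = −3·58 + 7·25
1 = 7·257 − 31·58
1 = −31·11880 + 1433·257
So 257·1433 ≡ 1 (mod 11880), hence d = 1433.

1433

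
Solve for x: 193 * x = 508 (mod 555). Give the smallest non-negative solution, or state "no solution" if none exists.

First find gcd(193, 555):
555 = 2×193 + 169
193 = 1×169 + 24
169 = 7×24 + 1
24 = 24×1 + 0
gcd = 1, so a unique solution mod 555 exists.
Back-substitute for the Bézout coefficients:
1 = 169 − 7·24
1 = −7·193 + 8·169
1 = 8·555 − 23·193
So 193·(-23) ≡ 1 (mod 555), giving 193⁻¹ ≡ 532.
x ≡ 193⁻¹·508 ≡ 532·508 ≡ 526 (mod 555).

526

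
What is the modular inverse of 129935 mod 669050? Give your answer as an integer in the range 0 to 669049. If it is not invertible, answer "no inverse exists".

Euclidean algorithm on 669050, 129935:
669050 = 5·129935 + 19375
129935 = 6·19375 + 13685
19375 = 1·13685 + 5690
13685 = 2·5690 + 2305
5690 = 2·2305 + 1080
2305 = 2·1080 + 145
1080 = 7·145 + 65
145 = 2·65 + 15
65 = 4·15 + 5
15 = 3·5 + 0
gcd(129935, 669050) = 5 ≠ 1, so 129935 has no multiplicative inverse modulo 669050.

no inverse exists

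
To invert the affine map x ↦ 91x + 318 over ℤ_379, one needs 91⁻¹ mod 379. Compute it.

25

Run Euclid on (379, 91):
379 = 4*91 + 15
91 = 6*15 + 1
15 = 15*1 + 0
Since gcd(91, 379) = 1, back-substitute to write 1 as a combination:
1 = 91 − 6·15
1 = −6·379 + 25·91
So 91·25 ≡ 1 (mod 379).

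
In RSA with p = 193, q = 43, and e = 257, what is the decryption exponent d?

6401

φ(n) = (p−1)(q−1) = 192·42 = 8064.
Need d with 257·d ≡ 1 (mod 8064). Apply the extended Euclidean algorithm:
8064 = 31*257 + 97
257 = 2*97 + 63
97 = 1*63 + 34
63 = 1*34 + 29
34 = 1*29 + 5
29 = 5*5 + 4
5 = 1*4 + 1
4 = 4*1 + 0
Back-substitute:
1 = 5 − 4
1 = −29 + 6·5
1 = 6·34 − 7·29
1 = −7·63 + 13·34
1 = 13·97 − 20·63
1 = −20·257 + 53·97
1 = 53·8064 − 1663·257
So 257·(-1663) ≡ 1 (mod 8064), hence d ≡ -1663 ≡ 6401 (mod 8064).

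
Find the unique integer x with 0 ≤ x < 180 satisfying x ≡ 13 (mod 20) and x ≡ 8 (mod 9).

Write x = 13 + 20·k. Then 20·k ≡ 8 − 13 ≡ 4 (mod 9).
Need 20⁻¹ mod 9. Extended Euclid on (9, 2):
9 = 4*2 + 1
2 = 2*1 + 0
Back-substitute:
1 = 9 − 4·2
20⁻¹ ≡ 5 (mod 9), so k ≡ 5·4 ≡ 2 (mod 9).
x = 13 + 20·2 = 53.

53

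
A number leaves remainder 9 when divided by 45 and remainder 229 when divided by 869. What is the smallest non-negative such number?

Write x = 9 + 45·k. Then 45·k ≡ 229 − 9 ≡ 220 (mod 869).
Need 45⁻¹ mod 869. Extended Euclid on (869, 45):
869 = 19*45 + 14
45 = 3*14 + 3
14 = 4*3 + 2
3 = 1*2 + 1
2 = 2*1 + 0
Back-substitute:
1 = 3 − 2
1 = −14 + 5·3
1 = 5·45 − 16·14
1 = −16·869 + 309·45
45⁻¹ ≡ 309 (mod 869), so k ≡ 309·220 ≡ 198 (mod 869).
x = 9 + 45·198 = 8919.

8919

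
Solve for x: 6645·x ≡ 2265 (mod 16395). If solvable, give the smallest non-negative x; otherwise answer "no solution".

516

First find gcd(6645, 16395):
16395 = 2·6645 + 3105
6645 = 2·3105 + 435
3105 = 7·435 + 60
435 = 7·60 + 15
60 = 4·15 + 0
gcd = 15 and 15 | 2265, so solutions exist. Divide through by 15: 443x ≡ 151 (mod 1093).
Now find 443⁻¹ mod 1093:
1093 = 2·443 + 207
443 = 2·207 + 29
207 = 7·29 + 4
29 = 7·4 + 1
4 = 4·1 + 0
Back-substitute:
1 = 29 − 7·4
1 = −7·207 + 50·29
1 = 50·443 − 107·207
1 = −107·1093 + 264·443
So 443⁻¹ ≡ 264 (mod 1093).
Then x ≡ 264·151 ≡ 516 (mod 1093); the smallest non-negative solution is x = 516.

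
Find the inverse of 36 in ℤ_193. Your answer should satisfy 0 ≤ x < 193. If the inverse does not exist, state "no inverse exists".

Apply the Euclidean algorithm to 193 and 36:
193 = 5*36 + 13
36 = 2*13 + 10
13 = 1*10 + 3
10 = 3*3 + 1
3 = 3*1 + 0
The gcd is 1. Working backward:
1 = 10 − 3·3
1 = −3·13 + 4·10
1 = 4·36 − 11·13
1 = −11·193 + 59·36
So 36·59 ≡ 1 (mod 193).

59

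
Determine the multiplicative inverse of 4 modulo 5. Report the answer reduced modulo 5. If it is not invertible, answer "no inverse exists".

4

Run Euclid on (5, 4):
5 = 1×4 + 1
4 = 4×1 + 0
gcd = 1, so the inverse exists. Back-substitute:
1 = 5 − 4
Hence 4⁻¹ ≡ -1 ≡ 4 (mod 5).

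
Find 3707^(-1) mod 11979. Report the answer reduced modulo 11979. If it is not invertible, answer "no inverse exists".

Euclidean algorithm on 11979, 3707:
11979 = 3×3707 + 858
3707 = 4×858 + 275
858 = 3×275 + 33
275 = 8×33 + 11
33 = 3×11 + 0
gcd(3707, 11979) = 11 ≠ 1, so 3707 has no multiplicative inverse modulo 11979.

no inverse exists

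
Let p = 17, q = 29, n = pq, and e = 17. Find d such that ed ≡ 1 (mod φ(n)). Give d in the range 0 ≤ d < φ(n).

369

φ(n) = (p−1)(q−1) = 16·28 = 448.
Need d with 17·d ≡ 1 (mod 448). Apply the extended Euclidean algorithm:
448 = 26×17 + 6
17 = 2×6 + 5
6 = 1×5 + 1
5 = 5×1 + 0
Back-substitute:
1 = 6 − 5
1 = −17 + 3·6
1 = 3·448 − 79·17
So 17·(-79) ≡ 1 (mod 448), hence d ≡ -79 ≡ 369 (mod 448).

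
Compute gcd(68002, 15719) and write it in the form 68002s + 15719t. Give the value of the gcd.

Repeated division:
68002 = 4*15719 + 5126
15719 = 3*5126 + 341
5126 = 15*341 + 11
341 = 31*11 + 0
gcd(68002, 15719) = 11.
Express as a combination:
11 = 5126 − 15·341
11 = −15·15719 + 46·5126
11 = 46·68002 − 199·15719
So 11 = (46)·68002 + (-199)·15719.

11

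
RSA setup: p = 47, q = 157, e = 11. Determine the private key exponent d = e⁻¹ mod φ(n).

5219

φ(n) = (p−1)(q−1) = 46·156 = 7176.
Need d with 11·d ≡ 1 (mod 7176). Apply the extended Euclidean algorithm:
7176 = 652*11 + 4
11 = 2*4 + 3
4 = 1*3 + 1
3 = 3*1 + 0
Back-substitute:
1 = 4 − 3
1 = −11 + 3·4
1 = 3·7176 − 1957·11
So 11·(-1957) ≡ 1 (mod 7176), hence d ≡ -1957 ≡ 5219 (mod 7176).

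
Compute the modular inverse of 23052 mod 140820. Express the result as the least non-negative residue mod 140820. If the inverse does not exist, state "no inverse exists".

no inverse exists

Euclidean algorithm on 140820, 23052:
140820 = 6·23052 + 2508
23052 = 9·2508 + 480
2508 = 5·480 + 108
480 = 4·108 + 48
108 = 2·48 + 12
48 = 4·12 + 0
Since gcd = 12 > 1, 23052 is not a unit mod 140820.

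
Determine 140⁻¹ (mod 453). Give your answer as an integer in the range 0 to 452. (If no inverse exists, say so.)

gcd(453, 140) by repeated division:
453 = 3*140 + 33
140 = 4*33 + 8
33 = 4*8 + 1
8 = 8*1 + 0
gcd = 1, so the inverse exists. Back-substitute:
1 = 33 − 4·8
1 = −4·140 + 17·33
1 = 17·453 − 55·140
Hence 140⁻¹ ≡ -55 ≡ 398 (mod 453).

398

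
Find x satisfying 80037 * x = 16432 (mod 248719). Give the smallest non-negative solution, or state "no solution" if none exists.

First find gcd(80037, 248719):
248719 = 3·80037 + 8608
80037 = 9·8608 + 2565
8608 = 3·2565 + 913
2565 = 2·913 + 739
913 = 1·739 + 174
739 = 4·174 + 43
174 = 4·43 + 2
43 = 21·2 + 1
2 = 2·1 + 0
gcd = 1, so a unique solution mod 248719 exists.
Back-substitute for the Bézout coefficients:
1 = 43 − 21·2
1 = −21·174 + 85·43
1 = 85·739 − 361·174
1 = −361·913 + 446·739
1 = 446·2565 − 1253·913
1 = −1253·8608 + 4205·2565
1 = 4205·80037 − 39098·8608
1 = −39098·248719 + 121499·80037
So 80037·(121499) ≡ 1 (mod 248719), giving 80037⁻¹ ≡ 121499.
x ≡ 80037⁻¹·16432 ≡ 121499·16432 ≡ 4155 (mod 248719).

4155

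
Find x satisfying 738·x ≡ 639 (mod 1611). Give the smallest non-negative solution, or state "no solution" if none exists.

86

First find gcd(738, 1611):
1611 = 2·738 + 135
738 = 5·135 + 63
135 = 2·63 + 9
63 = 7·9 + 0
gcd = 9 and 9 | 639, so solutions exist. Divide through by 9: 82x ≡ 71 (mod 179).
Now find 82⁻¹ mod 179:
179 = 2*82 + 15
82 = 5*15 + 7
15 = 2*7 + 1
7 = 7*1 + 0
Back-substitute:
1 = 15 − 2·7
1 = −2·82 + 11·15
1 = 11·179 − 24·82
So 82·(-24) ≡ 1 (mod 179), i.e. 82⁻¹ ≡ 155.
Then x ≡ 155·71 ≡ 86 (mod 179); the smallest non-negative solution is x = 86.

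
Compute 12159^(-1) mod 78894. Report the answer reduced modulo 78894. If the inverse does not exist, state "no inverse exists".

no inverse exists

Euclidean algorithm on 78894, 12159:
78894 = 6·12159 + 5940
12159 = 2·5940 + 279
5940 = 21·279 + 81
279 = 3·81 + 36
81 = 2·36 + 9
36 = 4·9 + 0
gcd(12159, 78894) = 9 ≠ 1, so 12159 has no multiplicative inverse modulo 78894.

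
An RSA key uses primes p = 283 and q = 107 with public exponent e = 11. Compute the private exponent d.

φ(n) = (p−1)(q−1) = 282·106 = 29892.
Need d with 11·d ≡ 1 (mod 29892). Apply the extended Euclidean algorithm:
29892 = 2717·11 + 5
11 = 2·5 + 1
5 = 5·1 + 0
Back-substitute:
1 = 11 − 2·5
1 = −2·29892 + 5435·11
So 11·5435 ≡ 1 (mod 29892), hence d = 5435.

5435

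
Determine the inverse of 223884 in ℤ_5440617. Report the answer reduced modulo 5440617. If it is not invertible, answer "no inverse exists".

no inverse exists

Compute gcd(223884, 5440617):
5440617 = 24×223884 + 67401
223884 = 3×67401 + 21681
67401 = 3×21681 + 2358
21681 = 9×2358 + 459
2358 = 5×459 + 63
459 = 7×63 + 18
63 = 3×18 + 9
18 = 2×9 + 0
The gcd is 9, not 1, hence no inverse exists.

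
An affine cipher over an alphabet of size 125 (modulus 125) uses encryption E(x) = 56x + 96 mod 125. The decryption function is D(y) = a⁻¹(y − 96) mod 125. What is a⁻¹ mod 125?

96

Apply the Euclidean algorithm to 125 and 56:
125 = 2*56 + 13
56 = 4*13 + 4
13 = 3*4 + 1
4 = 4*1 + 0
The gcd is 1. Working backward:
1 = 13 − 3·4
1 = −3·56 + 13·13
1 = 13·125 − 29·56
So 56·(-29) ≡ 1 (mod 125), and -29 ≡ 96 (mod 125).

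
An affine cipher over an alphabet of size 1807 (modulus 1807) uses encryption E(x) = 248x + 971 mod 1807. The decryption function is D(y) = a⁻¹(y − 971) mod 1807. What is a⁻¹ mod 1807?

Apply the Euclidean algorithm to 1807 and 248:
1807 = 7·248 + 71
248 = 3·71 + 35
71 = 2·35 + 1
35 = 35·1 + 0
The gcd is 1. Working backward:
1 = 71 − 2·35
1 = −2·248 + 7·71
1 = 7·1807 − 51·248
Thus 248·(-51) ≡ 1 (mod 1807); reducing, -51 mod 1807 = 1756.

1756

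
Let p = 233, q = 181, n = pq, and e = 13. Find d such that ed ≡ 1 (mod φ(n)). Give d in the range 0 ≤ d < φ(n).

φ(n) = (p−1)(q−1) = 232·180 = 41760.
Need d with 13·d ≡ 1 (mod 41760). Apply the extended Euclidean algorithm:
41760 = 3212·13 + 4
13 = 3·4 + 1
4 = 4·1 + 0
Back-substitute:
1 = 13 − 3·4
1 = −3·41760 + 9637·13
So 13·9637 ≡ 1 (mod 41760), hence d = 9637.

9637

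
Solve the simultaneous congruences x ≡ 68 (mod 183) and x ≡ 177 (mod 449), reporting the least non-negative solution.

63935

Write x = 68 + 183·k. Then 183·k ≡ 177 − 68 ≡ 109 (mod 449).
Need 183⁻¹ mod 449. Extended Euclid on (449, 183):
449 = 2·183 + 83
183 = 2·83 + 17
83 = 4·17 + 15
17 = 1·15 + 2
15 = 7·2 + 1
2 = 2·1 + 0
Back-substitute:
1 = 15 − 7·2
1 = −7·17 + 8·15
1 = 8·83 − 39·17
1 = −39·183 + 86·83
1 = 86·449 − 211·183
183⁻¹ ≡ 238 (mod 449), so k ≡ 238·109 ≡ 349 (mod 449).
x = 68 + 183·349 = 63935.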